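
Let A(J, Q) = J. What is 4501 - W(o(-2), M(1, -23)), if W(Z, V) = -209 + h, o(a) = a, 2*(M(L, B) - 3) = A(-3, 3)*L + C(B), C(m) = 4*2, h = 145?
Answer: 4565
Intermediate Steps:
C(m) = 8
M(L, B) = 7 - 3*L/2 (M(L, B) = 3 + (-3*L + 8)/2 = 3 + (8 - 3*L)/2 = 3 + (4 - 3*L/2) = 7 - 3*L/2)
W(Z, V) = -64 (W(Z, V) = -209 + 145 = -64)
4501 - W(o(-2), M(1, -23)) = 4501 - 1*(-64) = 4501 + 64 = 4565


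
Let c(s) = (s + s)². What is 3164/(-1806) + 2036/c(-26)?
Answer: -87115/87204 ≈ -0.99898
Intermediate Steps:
c(s) = 4*s² (c(s) = (2*s)² = 4*s²)
3164/(-1806) + 2036/c(-26) = 3164/(-1806) + 2036/((4*(-26)²)) = 3164*(-1/1806) + 2036/((4*676)) = -226/129 + 2036/2704 = -226/129 + 2036*(1/2704) = -226/129 + 509/676 = -87115/87204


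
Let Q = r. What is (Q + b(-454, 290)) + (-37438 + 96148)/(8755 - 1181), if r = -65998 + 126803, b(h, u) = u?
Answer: 231396120/3787 ≈ 61103.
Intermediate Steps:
r = 60805
Q = 60805
(Q + b(-454, 290)) + (-37438 + 96148)/(8755 - 1181) = (60805 + 290) + (-37438 + 96148)/(8755 - 1181) = 61095 + 58710/7574 = 61095 + 58710*(1/7574) = 61095 + 29355/3787 = 231396120/3787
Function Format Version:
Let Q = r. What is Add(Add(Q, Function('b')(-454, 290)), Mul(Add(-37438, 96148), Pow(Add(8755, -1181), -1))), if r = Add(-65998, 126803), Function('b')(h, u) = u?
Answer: Rational(231396120, 3787) ≈ 61103.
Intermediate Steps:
r = 60805
Q = 60805
Add(Add(Q, Function('b')(-454, 290)), Mul(Add(-37438, 96148), Pow(Add(8755, -1181), -1))) = Add(Add(60805, 290), Mul(Add(-37438, 96148), Pow(Add(8755, -1181), -1))) = Add(61095, Mul(58710, Pow(7574, -1))) = Add(61095, Mul(58710, Rational(1, 7574))) = Add(61095, Rational(29355, 3787)) = Rational(231396120, 3787)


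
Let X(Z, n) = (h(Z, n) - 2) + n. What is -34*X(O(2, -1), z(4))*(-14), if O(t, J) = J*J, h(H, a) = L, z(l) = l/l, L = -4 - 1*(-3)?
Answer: -952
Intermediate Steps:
L = -1 (L = -4 + 3 = -1)
z(l) = 1
h(H, a) = -1
O(t, J) = J²
X(Z, n) = -3 + n (X(Z, n) = (-1 - 2) + n = -3 + n)
-34*X(O(2, -1), z(4))*(-14) = -34*(-3 + 1)*(-14) = -34*(-2)*(-14) = 68*(-14) = -952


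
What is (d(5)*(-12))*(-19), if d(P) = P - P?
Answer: 0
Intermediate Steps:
d(P) = 0
(d(5)*(-12))*(-19) = (0*(-12))*(-19) = 0*(-19) = 0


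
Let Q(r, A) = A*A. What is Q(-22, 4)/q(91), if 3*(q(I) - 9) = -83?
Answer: -6/7 ≈ -0.85714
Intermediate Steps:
Q(r, A) = A²
q(I) = -56/3 (q(I) = 9 + (⅓)*(-83) = 9 - 83/3 = -56/3)
Q(-22, 4)/q(91) = 4²/(-56/3) = 16*(-3/56) = -6/7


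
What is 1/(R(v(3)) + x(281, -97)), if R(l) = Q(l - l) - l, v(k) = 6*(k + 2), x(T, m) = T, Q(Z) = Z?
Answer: 1/251 ≈ 0.0039841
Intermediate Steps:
v(k) = 12 + 6*k (v(k) = 6*(2 + k) = 12 + 6*k)
R(l) = -l (R(l) = (l - l) - l = 0 - l = -l)
1/(R(v(3)) + x(281, -97)) = 1/(-(12 + 6*3) + 281) = 1/(-(12 + 18) + 281) = 1/(-1*30 + 281) = 1/(-30 + 281) = 1/251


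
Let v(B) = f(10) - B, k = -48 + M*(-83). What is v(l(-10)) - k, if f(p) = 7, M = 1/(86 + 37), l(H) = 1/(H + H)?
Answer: 137083/2460 ≈ 55.725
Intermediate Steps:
l(H) = 1/(2*H)
M = 1/123 ≈ 0.0081301
k = -5987/123 (k = -48 + (1/123)*(-83) = -48 - 83/123 = -5987/123 ≈ -48.675)
v(B) = 7 - B
v(l(-10)) - k = (7 - 1/(2*(-10))) - 1*(-5987/123) = (7 - (-1)/(2*10)) + 5987/123 = (7 - 1*(-1/20)) + 5987/123 = (7 + 1/20) + 5987/123 = 141/20 + 5987/123 = 137083/2460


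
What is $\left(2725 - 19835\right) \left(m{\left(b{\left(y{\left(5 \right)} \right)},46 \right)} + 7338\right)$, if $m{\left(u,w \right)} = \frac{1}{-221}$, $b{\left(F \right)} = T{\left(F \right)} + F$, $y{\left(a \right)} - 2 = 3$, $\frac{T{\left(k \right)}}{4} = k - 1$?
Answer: $- \frac{27747235670}{221} \approx -1.2555 \cdot 10^{8}$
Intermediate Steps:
$T{\left(k \right)} = -4 + 4 k$ ($T{\left(k \right)} = 4 \left(k - 1\right) = 4 \left(-1 + k\right) = -4 + 4 k$)
$y{\left(a \right)} = 5$ ($y{\left(a \right)} = 2 + 3 = 5$)
$b{\left(F \right)} = -4 + 5 F$ ($b{\left(F \right)} = \left(-4 + 4 F\right) + F = -4 + 5 F$)
$m{\left(u,w \right)} = - \frac{1}{221}$
$\left(2725 - 19835\right) \left(m{\left(b{\left(y{\left(5 \right)} \right)},46 \right)} + 7338\right) = \left(2725 - 19835\right) \left(- \frac{1}{221} + 7338\right) = \left(-17110\right) \frac{1621697}{221} = - \frac{27747235670}{221}$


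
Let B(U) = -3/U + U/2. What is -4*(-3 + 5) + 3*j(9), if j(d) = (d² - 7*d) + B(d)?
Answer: 117/2 ≈ 58.500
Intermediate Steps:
B(U) = U/2 - 3/U (B(U) = -3/U + U*(½) = -3/U + U/2 = U/2 - 3/U)
j(d) = d² - 3/d - 13*d/2 (j(d) = (d² - 7*d) + (d/2 - 3/d) = d² - 3/d - 13*d/2)
-4*(-3 + 5) + 3*j(9) = -4*(-3 + 5) + 3*(9² - 3/9 - 13/2*9) = -4*2 + 3*(81 - 3*⅑ - 117/2) = -8 + 3*(81 - ⅓ - 117/2) = -8 + 3*(133/6) = -8 + 133/2 = 117/2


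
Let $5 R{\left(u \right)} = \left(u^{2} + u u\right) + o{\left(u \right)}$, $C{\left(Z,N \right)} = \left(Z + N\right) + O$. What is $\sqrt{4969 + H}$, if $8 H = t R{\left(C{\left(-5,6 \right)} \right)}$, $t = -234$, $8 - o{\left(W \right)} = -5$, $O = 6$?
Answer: $\frac{\sqrt{431965}}{10} \approx 65.724$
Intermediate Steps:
$o{\left(W \right)} = 13$ ($o{\left(W \right)} = 8 - -5 = 8 + 5 = 13$)
$C{\left(Z,N \right)} = 6 + N + Z$ ($C{\left(Z,N \right)} = \left(Z + N\right) + 6 = \left(N + Z\right) + 6 = 6 + N + Z$)
$R{\left(u \right)} = \frac{13}{5} + \frac{2 u^{2}}{5}$ ($R{\left(u \right)} = \frac{\left(u^{2} + u u\right) + 13}{5} = \frac{\left(u^{2} + u^{2}\right) + 13}{5} = \frac{2 u^{2} + 13}{5} = \frac{13 + 2 u^{2}}{5} = \frac{13}{5} + \frac{2 u^{2}}{5}$)
$H = - \frac{12987}{20}$ ($H = \frac{\left(-234\right) \left(\frac{13}{5} + \frac{2 \left(6 + 6 - 5\right)^{2}}{5}\right)}{8} = \frac{\left(-234\right) \left(\frac{13}{5} + \frac{2 \cdot 7^{2}}{5}\right)}{8} = \frac{\left(-234\right) \left(\frac{13}{5} + \frac{2}{5} \cdot 49\right)}{8} = \frac{\left(-234\right) \left(\frac{13}{5} + \frac{98}{5}\right)}{8} = \frac{\left(-234\right) \frac{111}{5}}{8} = \frac{1}{8} \left(- \frac{25974}{5}\right) = - \frac{12987}{20} \approx -649.35$)
$\sqrt{4969 + H} = \sqrt{4969 - \frac{12987}{20}} = \sqrt{\frac{86393}{20}} = \frac{\sqrt{431965}}{10}$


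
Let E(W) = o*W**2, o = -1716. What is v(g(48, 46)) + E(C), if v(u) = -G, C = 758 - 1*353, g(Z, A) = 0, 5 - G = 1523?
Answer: -281465382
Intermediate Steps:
G = -1518 (G = 5 - 1*1523 = 5 - 1523 = -1518)
C = 405 (C = 758 - 353 = 405)
v(u) = 1518 (v(u) = -1*(-1518) = 1518)
E(W) = -1716*W**2
v(g(48, 46)) + E(C) = 1518 - 1716*405**2 = 1518 - 1716*164025 = 1518 - 281466900 = -281465382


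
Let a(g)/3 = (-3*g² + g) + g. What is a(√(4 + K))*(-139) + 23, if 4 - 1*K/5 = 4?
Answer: 3359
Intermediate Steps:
K = 0 (K = 20 - 5*4 = 20 - 20 = 0)
a(g) = -9*g² + 6*g (a(g) = 3*((-3*g² + g) + g) = 3*((g - 3*g²) + g) = 3*(-3*g² + 2*g) = -9*g² + 6*g)
a(√(4 + K))*(-139) + 23 = (3*√(4 + 0)*(2 - 3*√(4 + 0)))*(-139) + 23 = (3*√4*(2 - 3*√4))*(-139) + 23 = (3*2*(2 - 3*2))*(-139) + 23 = (3*2*(2 - 6))*(-139) + 23 = (3*2*(-4))*(-139) + 23 = -24*(-139) + 23 = 3336 + 23 = 3359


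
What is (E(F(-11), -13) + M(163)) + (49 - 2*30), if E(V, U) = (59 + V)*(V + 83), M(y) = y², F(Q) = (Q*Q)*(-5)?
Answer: 311570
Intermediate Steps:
F(Q) = -5*Q² (F(Q) = Q²*(-5) = -5*Q²)
E(V, U) = (59 + V)*(83 + V)
(E(F(-11), -13) + M(163)) + (49 - 2*30) = ((4897 + (-5*(-11)²)² + 142*(-5*(-11)²)) + 163²) + (49 - 2*30) = ((4897 + (-5*121)² + 142*(-5*121)) + 26569) + (49 - 60) = ((4897 + (-605)² + 142*(-605)) + 26569) - 11 = ((4897 + 366025 - 85910) + 26569) - 11 = (285012 + 26569) - 11 = 311581 - 11 = 311570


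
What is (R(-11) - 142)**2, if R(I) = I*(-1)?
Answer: 17161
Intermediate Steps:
R(I) = -I
(R(-11) - 142)**2 = (-1*(-11) - 142)**2 = (11 - 142)**2 = (-131)**2 = 17161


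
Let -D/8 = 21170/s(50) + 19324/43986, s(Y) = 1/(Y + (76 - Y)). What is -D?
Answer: 283079897776/21993 ≈ 1.2871e+7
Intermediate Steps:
s(Y) = 1/76
D = -283079897776/21993 (D = -8*(21170/(1/76) + 19324/43986) = -8*(21170*76 + 19324*(1/43986)) = -8*(1608920 + 9662/21993) = -8*35384987222/21993 = -283079897776/21993 ≈ -1.2871e+7)
-D = -1*(-283079897776/21993) = 283079897776/21993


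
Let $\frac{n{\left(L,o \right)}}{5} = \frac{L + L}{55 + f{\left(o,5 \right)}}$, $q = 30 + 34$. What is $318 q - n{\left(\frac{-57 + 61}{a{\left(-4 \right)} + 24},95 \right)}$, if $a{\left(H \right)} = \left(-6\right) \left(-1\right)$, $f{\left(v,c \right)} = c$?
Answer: $\frac{915839}{45} \approx 20352.0$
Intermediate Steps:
$a{\left(H \right)} = 6$
$q = 64$
$n{\left(L,o \right)} = \frac{L}{6}$ ($n{\left(L,o \right)} = 5 \frac{L + L}{55 + 5} = 5 \frac{2 L}{60} = 5 \cdot 2 L \frac{1}{60} = 5 \frac{L}{30} = \frac{L}{6}$)
$318 q - n{\left(\frac{-57 + 61}{a{\left(-4 \right)} + 24},95 \right)} = 318 \cdot 64 - \frac{\left(-57 + 61\right) \frac{1}{6 + 24}}{6} = 20352 - \frac{4 \cdot \frac{1}{30}}{6} = 20352 - \frac{1}{6} \cdot \frac{2}{15} = 20352 - \frac{1}{45} = \frac{915839}{45}$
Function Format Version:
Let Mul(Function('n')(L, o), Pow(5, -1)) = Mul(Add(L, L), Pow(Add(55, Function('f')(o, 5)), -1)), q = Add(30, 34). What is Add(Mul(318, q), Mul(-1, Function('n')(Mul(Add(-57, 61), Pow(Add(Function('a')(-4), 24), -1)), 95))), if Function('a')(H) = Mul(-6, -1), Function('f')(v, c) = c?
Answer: Rational(915839, 45) ≈ 20352.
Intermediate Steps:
Function('a')(H) = 6
q = 64
Function('n')(L, o) = Mul(Rational(1, 6), L) (Function('n')(L, o) = Mul(5, Mul(Add(L, L), Pow(Add(55, 5), -1))) = Mul(5, Mul(Mul(2, L), Pow(60, -1))) = Mul(5, Mul(Mul(2, L), Rational(1, 60))) = Mul(5, Mul(Rational(1, 30), L)) = Mul(Rational(1, 6), L))
Add(Mul(318, q), Mul(-1, Function('n')(Mul(Add(-57, 61), Pow(Add(Function('a')(-4), 24), -1)), 95))) = Add(Mul(318, 64), Mul(-1, Mul(Rational(1, 6), Mul(Add(-57, 61), Pow(Add(6, 24), -1))))) = Add(20352, Mul(-1, Mul(Rational(1, 6), Mul(4, Pow(30, -1))))) = Add(20352, Mul(-1, Mul(Rational(1, 6), Mul(4, Rational(1, 30))))) = Add(20352, Mul(-1, Mul(Rational(1, 6), Rational(2, 15)))) = Add(20352, Mul(-1, Rational(1, 45))) = Add(20352, Rational(-1, 45)) = Rational(915839, 45)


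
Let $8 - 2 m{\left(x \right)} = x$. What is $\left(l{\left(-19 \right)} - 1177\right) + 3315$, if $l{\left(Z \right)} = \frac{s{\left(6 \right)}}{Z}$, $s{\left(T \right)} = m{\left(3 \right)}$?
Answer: $\frac{81239}{38} \approx 2137.9$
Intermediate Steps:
$m{\left(x \right)} = 4 - \frac{x}{2}$
$s{\left(T \right)} = \frac{5}{2}$ ($s{\left(T \right)} = 4 - \frac{3}{2} = \frac{5}{2}$)
$l{\left(Z \right)} = \frac{5}{2 Z}$
$\left(l{\left(-19 \right)} - 1177\right) + 3315 = \left(\frac{5}{2 \left(-19\right)} - 1177\right) + 3315 = \left(\frac{5}{2} \left(- \frac{1}{19}\right) - 1177\right) + 3315 = \left(- \frac{5}{38} - 1177\right) + 3315 = - \frac{44731}{38} + 3315 = \frac{81239}{38}$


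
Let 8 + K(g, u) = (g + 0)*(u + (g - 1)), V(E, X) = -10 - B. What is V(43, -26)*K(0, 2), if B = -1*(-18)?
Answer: 224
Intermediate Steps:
B = 18
V(E, X) = -28 (V(E, X) = -10 - 1*18 = -10 - 18 = -28)
K(g, u) = -8 + g*(-1 + g + u) (K(g, u) = -8 + (g + 0)*(u + (g - 1)) = -8 + g*(u + (-1 + g)) = -8 + g*(-1 + g + u))
V(43, -26)*K(0, 2) = -28*(-8 + 0² - 1*0 + 0*2) = -28*(-8 + 0 + 0 + 0) = -28*(-8) = 224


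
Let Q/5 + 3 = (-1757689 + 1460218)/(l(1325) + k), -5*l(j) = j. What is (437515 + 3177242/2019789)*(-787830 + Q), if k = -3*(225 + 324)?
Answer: -443280779185561397815/1287278856 ≈ -3.4435e+11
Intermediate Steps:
l(j) = -j/5
k = -1647 (k = -3*549 = -1647)
Q = 1458675/1912 (Q = -15 + 5*((-1757689 + 1460218)/(-1/5*1325 - 1647)) = -15 + 5*(-297471/(-265 - 1647)) = -15 + 5*(-297471/(-1912)) = -15 + 5*(-297471*(-1/1912)) = -15 + 5*(297471/1912) = -15 + 1487355/1912 = 1458675/1912 ≈ 762.91)
(437515 + 3177242/2019789)*(-787830 + Q) = (437515 + 3177242/2019789)*(-787830 + 1458675/1912) = (437515 + 3177242*(1/2019789))*(-1504872285/1912) = (437515 + 3177242/2019789)*(-1504872285/1912) = (883691161577/2019789)*(-1504872285/1912) = -443280779185561397815/1287278856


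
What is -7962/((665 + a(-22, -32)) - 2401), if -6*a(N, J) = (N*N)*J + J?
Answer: -11943/1276 ≈ -9.3597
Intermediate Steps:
a(N, J) = -J/6 - J*N**2/6 (a(N, J) = -((N*N)*J + J)/6 = -(N**2*J + J)/6 = -(J*N**2 + J)/6 = -(J + J*N**2)/6 = -J/6 - J*N**2/6)
-7962/((665 + a(-22, -32)) - 2401) = -7962/((665 - 1/6*(-32)*(1 + (-22)**2)) - 2401) = -7962/((665 - 1/6*(-32)*(1 + 484)) - 2401) = -7962/((665 - 1/6*(-32)*485) - 2401) = -7962/((665 + 7760/3) - 2401) = -7962/(9755/3 - 2401) = -7962/2552/3 = -7962*3/2552 = -11943/1276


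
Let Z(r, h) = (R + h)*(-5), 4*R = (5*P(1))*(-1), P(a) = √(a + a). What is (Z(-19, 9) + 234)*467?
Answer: 88263 + 11675*√2/4 ≈ 92391.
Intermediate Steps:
P(a) = √2*√a (P(a) = √(2*a) = √2*√a)
R = -5*√2/4 (R = ((5*(√2*√1))*(-1))/4 = ((5*(√2*1))*(-1))/4 = ((5*√2)*(-1))/4 = (-5*√2)/4 = -5*√2/4 ≈ -1.7678)
Z(r, h) = -5*h + 25*√2/4 (Z(r, h) = (-5*√2/4 + h)*(-5) = (h - 5*√2/4)*(-5) = -5*h + 25*√2/4)
(Z(-19, 9) + 234)*467 = ((-5*9 + 25*√2/4) + 234)*467 = ((-45 + 25*√2/4) + 234)*467 = (189 + 25*√2/4)*467 = 88263 + 11675*√2/4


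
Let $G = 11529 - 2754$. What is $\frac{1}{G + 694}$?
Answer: $\frac{1}{9469} \approx 0.00010561$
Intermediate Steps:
$G = 8775$
$\frac{1}{G + 694} = \frac{1}{8775 + 694} = \frac{1}{9469}$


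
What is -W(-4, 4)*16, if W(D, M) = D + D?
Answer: 128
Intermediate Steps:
W(D, M) = 2*D
-W(-4, 4)*16 = -2*(-4)*16 = -1*(-8)*16 = 8*16 = 128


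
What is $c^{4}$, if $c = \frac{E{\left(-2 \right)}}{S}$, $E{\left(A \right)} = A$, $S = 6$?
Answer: $\frac{1}{81} \approx 0.012346$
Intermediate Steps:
$c = - \frac{1}{3}$ ($c = - \frac{2}{6} = \left(-2\right) \frac{1}{6} = - \frac{1}{3} \approx -0.33333$)
$c^{4} = \left(- \frac{1}{3}\right)^{4} = \frac{1}{81}$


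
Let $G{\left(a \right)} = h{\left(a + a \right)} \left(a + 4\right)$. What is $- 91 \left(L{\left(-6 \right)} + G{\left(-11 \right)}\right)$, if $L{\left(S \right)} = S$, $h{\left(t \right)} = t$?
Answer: $-13468$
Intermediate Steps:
$G{\left(a \right)} = 2 a \left(4 + a\right)$ ($G{\left(a \right)} = \left(a + a\right) \left(a + 4\right) = 2 a \left(4 + a\right)$)
$- 91 \left(L{\left(-6 \right)} + G{\left(-11 \right)}\right) = - 91 \left(-6 + 2 \left(-11\right) \left(4 - 11\right)\right) = - 91 \left(-6 + 2 \left(-11\right) \left(-7\right)\right) = - 91 \left(-6 + 154\right) = \left(-91\right) 148 = -13468$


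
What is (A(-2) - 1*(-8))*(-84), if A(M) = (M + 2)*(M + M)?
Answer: -672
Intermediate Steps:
A(M) = 2*M*(2 + M) (A(M) = (2 + M)*(2*M) = 2*M*(2 + M))
(A(-2) - 1*(-8))*(-84) = (2*(-2)*(2 - 2) - 1*(-8))*(-84) = (2*(-2)*0 + 8)*(-84) = (0 + 8)*(-84) = 8*(-84) = -672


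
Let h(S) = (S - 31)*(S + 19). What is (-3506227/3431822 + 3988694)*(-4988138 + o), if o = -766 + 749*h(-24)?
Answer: -65471048592628391889/3431822 ≈ -1.9078e+13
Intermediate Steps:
h(S) = (-31 + S)*(19 + S)
o = 205209 (o = -766 + 749*(-589 + (-24)² - 12*(-24)) = -766 + 749*(-589 + 576 + 288) = -766 + 749*275 = -766 + 205975 = 205209)
(-3506227/3431822 + 3988694)*(-4988138 + o) = (-3506227/3431822 + 3988694)*(-4988138 + 205209) = (-3506227*1/3431822 + 3988694)*(-4782929) = (-3506227/3431822 + 3988694)*(-4782929) = (13688484314241/3431822)*(-4782929) = -65471048592628391889/3431822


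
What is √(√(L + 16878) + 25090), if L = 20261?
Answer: √(25090 + √37139) ≈ 159.01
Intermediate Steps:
√(√(L + 16878) + 25090) = √(√(20261 + 16878) + 25090) = √(√37139 + 25090) = √(25090 + √37139)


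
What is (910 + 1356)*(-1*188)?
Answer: -426008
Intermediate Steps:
(910 + 1356)*(-1*188) = 2266*(-188) = -426008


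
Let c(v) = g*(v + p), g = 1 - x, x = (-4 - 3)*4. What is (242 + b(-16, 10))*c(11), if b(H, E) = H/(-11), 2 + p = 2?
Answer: 77662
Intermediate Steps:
p = 0 (p = -2 + 2 = 0)
x = -28 (x = -7*4 = -28)
b(H, E) = -H/11 (b(H, E) = H*(-1/11) = -H/11)
g = 29 (g = 1 - 1*(-28) = 1 + 28 = 29)
c(v) = 29*v (c(v) = 29*(v + 0) = 29*v)
(242 + b(-16, 10))*c(11) = (242 - 1/11*(-16))*(29*11) = (242 + 16/11)*319 = (2678/11)*319 = 77662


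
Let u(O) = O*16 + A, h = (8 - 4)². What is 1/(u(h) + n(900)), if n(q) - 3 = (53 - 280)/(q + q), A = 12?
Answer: 1800/487573 ≈ 0.0036918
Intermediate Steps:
n(q) = 3 - 227/(2*q) (n(q) = 3 + (53 - 280)/(q + q) = 3 - 227*1/(2*q) = 3 - 227/(2*q))
h = 16 (h = 4² = 16)
u(O) = 12 + 16*O (u(O) = O*16 + 12 = 16*O + 12 = 12 + 16*O)
1/(u(h) + n(900)) = 1/((12 + 16*16) + (3 - 227/2/900)) = 1/((12 + 256) + (3 - 227/2*1/900)) = 1/(268 + (3 - 227/1800)) = 1/(268 + 5173/1800) = 1/(487573/1800) = 1800/487573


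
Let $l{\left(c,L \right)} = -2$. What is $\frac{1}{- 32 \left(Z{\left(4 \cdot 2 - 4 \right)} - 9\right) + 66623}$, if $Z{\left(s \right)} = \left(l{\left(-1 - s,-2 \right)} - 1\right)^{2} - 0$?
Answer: $\frac{1}{66623} \approx 1.501 \cdot 10^{-5}$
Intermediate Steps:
$Z{\left(s \right)} = 9$ ($Z{\left(s \right)} = \left(-2 - 1\right)^{2} - 0 = \left(-3\right)^{2} + 0 = 9 + 0 = 9$)
$\frac{1}{- 32 \left(Z{\left(4 \cdot 2 - 4 \right)} - 9\right) + 66623} = \frac{1}{- 32 \left(9 - 9\right) + 66623} = \frac{1}{\left(-32\right) 0 + 66623} = \frac{1}{0 + 66623} = \frac{1}{66623}$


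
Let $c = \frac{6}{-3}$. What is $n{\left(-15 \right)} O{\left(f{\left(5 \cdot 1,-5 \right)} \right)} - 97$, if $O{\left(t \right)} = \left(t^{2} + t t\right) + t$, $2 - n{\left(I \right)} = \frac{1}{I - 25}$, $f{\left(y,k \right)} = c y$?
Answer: $\frac{1151}{4} \approx 287.75$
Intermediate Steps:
$c = -2$ ($c = 6 \left(- \frac{1}{3}\right) = -2$)
$f{\left(y,k \right)} = - 2 y$
$n{\left(I \right)} = 2 - \frac{1}{-25 + I}$ ($n{\left(I \right)} = 2 - \frac{1}{I - 25} = 2 - \frac{1}{-25 + I}$)
$O{\left(t \right)} = t + 2 t^{2}$ ($O{\left(t \right)} = \left(t^{2} + t^{2}\right) + t = 2 t^{2} + t = t + 2 t^{2}$)
$n{\left(-15 \right)} O{\left(f{\left(5 \cdot 1,-5 \right)} \right)} - 97 = \frac{-51 + 2 \left(-15\right)}{-25 - 15} - 2 \cdot 5 \cdot 1 \left(1 + 2 \left(- 2 \cdot 5 \cdot 1\right)\right) - 97 = \frac{-51 - 30}{-40} \left(-2\right) 5 \left(1 + 2 \left(\left(-2\right) 5\right)\right) - 97 = \left(- \frac{1}{40}\right) \left(-81\right) \left(- 10 \left(1 + 2 \left(-10\right)\right)\right) - 97 = \frac{81 \left(- 10 \left(1 - 20\right)\right)}{40} - 97 = \frac{81 \left(\left(-10\right) \left(-19\right)\right)}{40} - 97 = \frac{81}{40} \cdot 190 - 97 = \frac{1539}{4} - 97 = \frac{1151}{4}$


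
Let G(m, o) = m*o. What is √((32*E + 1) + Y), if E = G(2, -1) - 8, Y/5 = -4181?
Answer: 2*I*√5306 ≈ 145.68*I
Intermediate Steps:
Y = -20905 (Y = 5*(-4181) = -20905)
E = -10 (E = 2*(-1) - 8 = -2 - 8 = -10)
√((32*E + 1) + Y) = √((32*(-10) + 1) - 20905) = √((-320 + 1) - 20905) = √(-319 - 20905) = √(-21224) = 2*I*√5306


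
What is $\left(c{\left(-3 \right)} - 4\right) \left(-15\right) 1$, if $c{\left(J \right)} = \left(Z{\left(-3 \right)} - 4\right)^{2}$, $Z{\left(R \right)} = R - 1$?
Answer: $-900$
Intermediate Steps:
$Z{\left(R \right)} = -1 + R$
$c{\left(J \right)} = 64$ ($c{\left(J \right)} = \left(\left(-1 - 3\right) - 4\right)^{2} = \left(-4 - 4\right)^{2} = \left(-8\right)^{2} = 64$)
$\left(c{\left(-3 \right)} - 4\right) \left(-15\right) 1 = \left(64 - 4\right) \left(-15\right) 1 = 60 \left(-15\right) 1 = \left(-900\right) 1 = -900$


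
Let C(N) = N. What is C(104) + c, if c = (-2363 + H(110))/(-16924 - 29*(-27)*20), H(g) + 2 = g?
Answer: 133711/1264 ≈ 105.78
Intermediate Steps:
H(g) = -2 + g
c = 2255/1264 (c = (-2363 + (-2 + 110))/(-16924 - 29*(-27)*20) = (-2363 + 108)/(-16924 + 783*20) = -2255/(-16924 + 15660) = -2255/(-1264) = -2255*(-1/1264) = 2255/1264 ≈ 1.7840)
C(104) + c = 104 + 2255/1264 = 133711/1264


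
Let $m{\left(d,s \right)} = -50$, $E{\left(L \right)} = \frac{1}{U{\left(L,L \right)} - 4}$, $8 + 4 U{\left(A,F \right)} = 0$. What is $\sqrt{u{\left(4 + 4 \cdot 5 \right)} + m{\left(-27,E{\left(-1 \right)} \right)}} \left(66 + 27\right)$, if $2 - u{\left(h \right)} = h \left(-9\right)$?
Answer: $186 \sqrt{42} \approx 1205.4$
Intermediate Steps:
$U{\left(A,F \right)} = -2$ ($U{\left(A,F \right)} = -2 + \frac{1}{4} \cdot 0 = -2 + 0 = -2$)
$E{\left(L \right)} = - \frac{1}{6}$ ($E{\left(L \right)} = \frac{1}{-2 - 4} = \frac{1}{-6} = - \frac{1}{6}$)
$u{\left(h \right)} = 2 + 9 h$ ($u{\left(h \right)} = 2 - h \left(-9\right) = 2 - - 9 h = 2 + 9 h$)
$\sqrt{u{\left(4 + 4 \cdot 5 \right)} + m{\left(-27,E{\left(-1 \right)} \right)}} \left(66 + 27\right) = \sqrt{\left(2 + 9 \left(4 + 4 \cdot 5\right)\right) - 50} \left(66 + 27\right) = \sqrt{\left(2 + 9 \left(4 + 20\right)\right) - 50} \cdot 93 = \sqrt{\left(2 + 9 \cdot 24\right) - 50} \cdot 93 = \sqrt{\left(2 + 216\right) - 50} \cdot 93 = \sqrt{218 - 50} \cdot 93 = \sqrt{168} \cdot 93 = 2 \sqrt{42} \cdot 93 = 186 \sqrt{42}$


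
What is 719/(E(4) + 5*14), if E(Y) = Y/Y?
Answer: 719/71 ≈ 10.127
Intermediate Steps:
E(Y) = 1
719/(E(4) + 5*14) = 719/(1 + 5*14) = 719/(1 + 70) = 719/71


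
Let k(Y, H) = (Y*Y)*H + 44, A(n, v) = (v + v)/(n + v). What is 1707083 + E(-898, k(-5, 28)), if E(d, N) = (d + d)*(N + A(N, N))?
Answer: 369063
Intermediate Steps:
A(n, v) = 2*v/(n + v) (A(n, v) = (2*v)/(n + v) = 2*v/(n + v))
k(Y, H) = 44 + H*Y² (k(Y, H) = Y²*H + 44 = H*Y² + 44 = 44 + H*Y²)
E(d, N) = 2*d*(1 + N) (E(d, N) = (d + d)*(N + 2*N/(N + N)) = (2*d)*(N + 2*N/((2*N))) = (2*d)*(N + 2*N*(1/(2*N))) = (2*d)*(N + 1) = (2*d)*(1 + N) = 2*d*(1 + N))
1707083 + E(-898, k(-5, 28)) = 1707083 + 2*(-898)*(1 + (44 + 28*(-5)²)) = 1707083 + 2*(-898)*(1 + (44 + 28*25)) = 1707083 + 2*(-898)*(1 + (44 + 700)) = 1707083 + 2*(-898)*(1 + 744) = 1707083 + 2*(-898)*745 = 1707083 - 1338020 = 369063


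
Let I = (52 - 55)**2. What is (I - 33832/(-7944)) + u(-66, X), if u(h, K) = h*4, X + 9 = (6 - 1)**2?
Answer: -248986/993 ≈ -250.74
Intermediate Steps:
I = 9 (I = (-3)**2 = 9)
X = 16 (X = -9 + (6 - 1)**2 = -9 + 5**2 = -9 + 25 = 16)
u(h, K) = 4*h
(I - 33832/(-7944)) + u(-66, X) = (9 - 33832/(-7944)) + 4*(-66) = (9 - 33832*(-1/7944)) - 264 = (9 + 4229/993) - 264 = 13166/993 - 264 = -248986/993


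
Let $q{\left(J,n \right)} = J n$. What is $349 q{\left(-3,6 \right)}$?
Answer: $-6282$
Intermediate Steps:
$349 q{\left(-3,6 \right)} = 349 \left(\left(-3\right) 6\right) = 349 \left(-18\right) = -6282$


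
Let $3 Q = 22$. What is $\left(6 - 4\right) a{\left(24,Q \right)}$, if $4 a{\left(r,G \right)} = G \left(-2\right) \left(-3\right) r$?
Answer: $528$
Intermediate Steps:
$Q = \frac{22}{3}$ ($Q = \frac{1}{3} \cdot 22 = \frac{22}{3} \approx 7.3333$)
$a{\left(r,G \right)} = \frac{3 G r}{2}$ ($a{\left(r,G \right)} = \frac{G \left(-2\right) \left(-3\right) r}{4} = \frac{- 2 G \left(-3\right) r}{4} = \frac{6 G r}{4} = \frac{3 G r}{2}$)
$\left(6 - 4\right) a{\left(24,Q \right)} = \left(6 - 4\right) \frac{3}{2} \cdot \frac{22}{3} \cdot 24 = 2 \cdot 264 = 528$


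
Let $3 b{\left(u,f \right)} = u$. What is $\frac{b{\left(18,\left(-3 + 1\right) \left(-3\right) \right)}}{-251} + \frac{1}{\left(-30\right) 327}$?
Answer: $- \frac{59111}{2462310} \approx -0.024006$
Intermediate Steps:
$b{\left(u,f \right)} = \frac{u}{3}$
$\frac{b{\left(18,\left(-3 + 1\right) \left(-3\right) \right)}}{-251} + \frac{1}{\left(-30\right) 327} = \frac{\frac{1}{3} \cdot 18}{-251} + \frac{1}{\left(-30\right) 327} = 6 \left(- \frac{1}{251}\right) - \frac{1}{9810} = - \frac{6}{251} - \frac{1}{9810} = - \frac{59111}{2462310}$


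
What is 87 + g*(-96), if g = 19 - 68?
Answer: 4791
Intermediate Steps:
g = -49
87 + g*(-96) = 87 - 49*(-96) = 87 + 4704 = 4791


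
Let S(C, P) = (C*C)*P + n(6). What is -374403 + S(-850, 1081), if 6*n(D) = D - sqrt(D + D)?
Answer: 780648098 - sqrt(3)/3 ≈ 7.8065e+8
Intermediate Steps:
n(D) = D/6 - sqrt(2)*sqrt(D)/6 (n(D) = (D - sqrt(D + D))/6 = (D - sqrt(2*D))/6 = (D - sqrt(2)*sqrt(D))/6 = D/6 - sqrt(2)*sqrt(D)/6)
S(C, P) = 1 - sqrt(3)/3 + P*C**2 (S(C, P) = (C*C)*P + ((1/6)*6 - sqrt(2)*sqrt(6)/6) = C**2*P + (1 - sqrt(3)/3) = P*C**2 + (1 - sqrt(3)/3) = 1 - sqrt(3)/3 + P*C**2)
-374403 + S(-850, 1081) = -374403 + (1 - sqrt(3)/3 + 1081*(-850)**2) = -374403 + (1 - sqrt(3)/3 + 1081*722500) = -374403 + (1 - sqrt(3)/3 + 781022500) = -374403 + (781022501 - sqrt(3)/3) = 780648098 - sqrt(3)/3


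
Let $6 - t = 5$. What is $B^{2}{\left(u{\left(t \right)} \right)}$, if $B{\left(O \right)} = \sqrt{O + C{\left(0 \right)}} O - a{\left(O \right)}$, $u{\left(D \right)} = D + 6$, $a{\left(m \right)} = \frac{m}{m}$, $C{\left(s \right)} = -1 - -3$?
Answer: $400$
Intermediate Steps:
$t = 1$ ($t = 6 - 5 = 1$)
$C{\left(s \right)} = 2$ ($C{\left(s \right)} = -1 + 3 = 2$)
$a{\left(m \right)} = 1$
$u{\left(D \right)} = 6 + D$
$B{\left(O \right)} = -1 + O \sqrt{2 + O}$ ($B{\left(O \right)} = \sqrt{O + 2} O - 1 = \sqrt{2 + O} O - 1 = O \sqrt{2 + O} - 1 = -1 + O \sqrt{2 + O}$)
$B^{2}{\left(u{\left(t \right)} \right)} = \left(-1 + \left(6 + 1\right) \sqrt{2 + \left(6 + 1\right)}\right)^{2} = \left(-1 + 7 \sqrt{2 + 7}\right)^{2} = \left(-1 + 7 \sqrt{9}\right)^{2} = \left(-1 + 7 \cdot 3\right)^{2} = \left(-1 + 21\right)^{2} = 20^{2} = 400$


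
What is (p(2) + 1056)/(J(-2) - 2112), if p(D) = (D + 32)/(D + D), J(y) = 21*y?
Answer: -2129/4308 ≈ -0.49420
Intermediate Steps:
p(D) = (32 + D)/(2*D) (p(D) = (32 + D)/((2*D)) = (32 + D)*(1/(2*D)) = (32 + D)/(2*D))
(p(2) + 1056)/(J(-2) - 2112) = ((½)*(32 + 2)/2 + 1056)/(21*(-2) - 2112) = ((½)*(½)*34 + 1056)/(-42 - 2112) = (17/2 + 1056)/(-2154) = (2129/2)*(-1/2154) = -2129/4308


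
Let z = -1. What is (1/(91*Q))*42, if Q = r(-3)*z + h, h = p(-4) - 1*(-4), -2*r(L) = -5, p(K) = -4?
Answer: -12/65 ≈ -0.18462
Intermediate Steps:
r(L) = 5/2 (r(L) = -½*(-5) = 5/2)
h = 0 (h = -4 - 1*(-4) = -4 + 4 = 0)
Q = -5/2 (Q = (5/2)*(-1) + 0 = -5/2 + 0 = -5/2 ≈ -2.5000)
(1/(91*Q))*42 = (1/(91*(-5/2)))*42 = ((1/91)*(-⅖))*42 = -2/455*42 = -12/65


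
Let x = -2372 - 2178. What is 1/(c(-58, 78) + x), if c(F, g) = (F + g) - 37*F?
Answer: -1/2384 ≈ -0.00041946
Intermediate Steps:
x = -4550
c(F, g) = g - 36*F
1/(c(-58, 78) + x) = 1/((78 - 36*(-58)) - 4550) = 1/((78 + 2088) - 4550) = 1/(2166 - 4550) = 1/(-2384) = -1/2384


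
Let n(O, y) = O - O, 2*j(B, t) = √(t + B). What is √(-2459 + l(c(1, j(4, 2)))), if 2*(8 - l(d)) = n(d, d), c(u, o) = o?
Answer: I*√2451 ≈ 49.508*I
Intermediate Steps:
j(B, t) = √(B + t)/2 (j(B, t) = √(t + B)/2 = √(B + t)/2)
n(O, y) = 0
l(d) = 8 (l(d) = 8 - ½*0 = 8 + 0 = 8)
√(-2459 + l(c(1, j(4, 2)))) = √(-2459 + 8) = √(-2451) = I*√2451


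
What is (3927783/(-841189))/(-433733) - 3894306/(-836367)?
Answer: 473615464109431561/101716564910401693 ≈ 4.6562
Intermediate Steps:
(3927783/(-841189))/(-433733) - 3894306/(-836367) = (3927783*(-1/841189))*(-1/433733) - 3894306*(-1/836367) = -3927783/841189*(-1/433733) + 1298102/278789 = 3927783/364851428537 + 1298102/278789 = 473615464109431561/101716564910401693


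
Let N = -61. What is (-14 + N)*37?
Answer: -2775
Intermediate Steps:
(-14 + N)*37 = (-14 - 61)*37 = -75*37 = -2775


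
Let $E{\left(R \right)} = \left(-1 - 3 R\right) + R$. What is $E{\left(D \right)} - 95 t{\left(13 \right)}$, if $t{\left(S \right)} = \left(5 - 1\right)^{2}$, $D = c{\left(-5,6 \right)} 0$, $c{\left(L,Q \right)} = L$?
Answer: $-1521$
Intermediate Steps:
$D = 0$ ($D = \left(-5\right) 0 = 0$)
$t{\left(S \right)} = 16$ ($t{\left(S \right)} = 4^{2} = 16$)
$E{\left(R \right)} = -1 - 2 R$
$E{\left(D \right)} - 95 t{\left(13 \right)} = \left(-1 - 0\right) - 1520 = \left(-1 + 0\right) - 1520 = -1 - 1520 = -1521$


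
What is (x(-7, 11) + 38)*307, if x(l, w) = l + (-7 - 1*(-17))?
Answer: 12587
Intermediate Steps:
x(l, w) = 10 + l (x(l, w) = l + (-7 + 17) = l + 10 = 10 + l)
(x(-7, 11) + 38)*307 = ((10 - 7) + 38)*307 = (3 + 38)*307 = 41*307 = 12587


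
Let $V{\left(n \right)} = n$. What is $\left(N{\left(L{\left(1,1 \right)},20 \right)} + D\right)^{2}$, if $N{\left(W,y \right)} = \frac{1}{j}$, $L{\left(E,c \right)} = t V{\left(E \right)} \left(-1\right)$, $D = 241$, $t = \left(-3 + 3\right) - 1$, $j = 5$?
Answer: $\frac{1454436}{25} \approx 58177.0$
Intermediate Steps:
$t = -1$ ($t = 0 - 1 = -1$)
$L{\left(E,c \right)} = E$ ($L{\left(E,c \right)} = - E \left(-1\right) = E$)
$N{\left(W,y \right)} = \frac{1}{5}$
$\left(N{\left(L{\left(1,1 \right)},20 \right)} + D\right)^{2} = \left(\frac{1}{5} + 241\right)^{2} = \left(\frac{1206}{5}\right)^{2} = \frac{1454436}{25}$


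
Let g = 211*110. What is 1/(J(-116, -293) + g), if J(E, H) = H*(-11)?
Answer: 1/26433 ≈ 3.7831e-5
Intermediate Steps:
J(E, H) = -11*H
g = 23210
1/(J(-116, -293) + g) = 1/(-11*(-293) + 23210) = 1/(3223 + 23210) = 1/26433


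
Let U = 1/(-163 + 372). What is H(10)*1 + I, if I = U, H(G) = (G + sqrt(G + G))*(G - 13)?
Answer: -6269/209 - 6*sqrt(5) ≈ -43.412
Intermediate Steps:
H(G) = (-13 + G)*(G + sqrt(2)*sqrt(G)) (H(G) = (G + sqrt(2*G))*(-13 + G) = (G + sqrt(2)*sqrt(G))*(-13 + G) = (-13 + G)*(G + sqrt(2)*sqrt(G)))
U = 1/209 ≈ 0.0047847
I = 1/209 ≈ 0.0047847
H(10)*1 + I = (10**2 - 13*10 + sqrt(2)*10**(3/2) - 13*sqrt(2)*sqrt(10))*1 + 1/209 = (100 - 130 + sqrt(2)*(10*sqrt(10)) - 26*sqrt(5))*1 + 1/209 = (100 - 130 + 20*sqrt(5) - 26*sqrt(5))*1 + 1/209 = (-30 - 6*sqrt(5))*1 + 1/209 = (-30 - 6*sqrt(5)) + 1/209 = -6269/209 - 6*sqrt(5)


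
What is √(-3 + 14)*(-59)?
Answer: -59*√11 ≈ -195.68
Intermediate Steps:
√(-3 + 14)*(-59) = √11*(-59) = -59*√11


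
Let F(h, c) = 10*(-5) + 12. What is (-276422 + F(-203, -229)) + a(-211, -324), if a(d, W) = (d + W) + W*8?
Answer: -279587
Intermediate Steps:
a(d, W) = d + 9*W (a(d, W) = (W + d) + 8*W = d + 9*W)
F(h, c) = -38 (F(h, c) = -50 + 12 = -38)
(-276422 + F(-203, -229)) + a(-211, -324) = (-276422 - 38) + (-211 + 9*(-324)) = -276460 + (-211 - 2916) = -276460 - 3127 = -279587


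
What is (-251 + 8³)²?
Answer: 68121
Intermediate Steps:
(-251 + 8³)² = (-251 + 512)² = 261² = 68121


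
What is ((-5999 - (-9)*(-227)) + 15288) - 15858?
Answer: -8612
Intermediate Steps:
((-5999 - (-9)*(-227)) + 15288) - 15858 = ((-5999 - 1*2043) + 15288) - 15858 = ((-5999 - 2043) + 15288) - 15858 = (-8042 + 15288) - 15858 = 7246 - 15858 = -8612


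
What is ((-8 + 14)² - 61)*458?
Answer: -11450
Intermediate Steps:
((-8 + 14)² - 61)*458 = (6² - 61)*458 = (36 - 61)*458 = -25*458 = -11450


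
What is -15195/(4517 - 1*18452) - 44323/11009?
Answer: -30023950/10227361 ≈ -2.9356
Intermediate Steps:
-15195/(4517 - 1*18452) - 44323/11009 = -15195/(4517 - 18452) - 44323*1/11009 = -15195/(-13935) - 44323/11009 = -15195*(-1/13935) - 44323/11009 = 1013/929 - 44323/11009 = -30023950/10227361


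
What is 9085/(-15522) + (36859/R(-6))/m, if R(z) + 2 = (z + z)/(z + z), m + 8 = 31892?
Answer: -143631923/82483908 ≈ -1.7413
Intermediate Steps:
m = 31884 (m = -8 + 31892 = 31884)
R(z) = -1 (R(z) = -2 + (z + z)/(z + z) = -2 + (2*z)/((2*z)) = -2 + (2*z)*(1/(2*z)) = -2 + 1 = -1)
9085/(-15522) + (36859/R(-6))/m = 9085/(-15522) + (36859/(-1))/31884 = 9085*(-1/15522) + (36859*(-1))*(1/31884) = -9085/15522 - 36859*1/31884 = -9085/15522 - 36859/31884 = -143631923/82483908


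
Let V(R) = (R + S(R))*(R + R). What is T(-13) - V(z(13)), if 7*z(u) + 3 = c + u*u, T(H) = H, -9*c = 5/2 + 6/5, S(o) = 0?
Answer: -4585291/4050 ≈ -1132.2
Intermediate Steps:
c = -37/90 (c = -(5/2 + 6/5)/9 = -⅑*37/10 = -37/90 ≈ -0.41111)
z(u) = -307/630 + u²/7 (z(u) = -3/7 + (-37/90 + u*u)/7 = -3/7 + (-37/90 + u²)/7 = -3/7 + (-37/630 + u²/7) = -307/630 + u²/7)
V(R) = 2*R² (V(R) = (R + 0)*(R + R) = R*(2*R) = 2*R²)
T(-13) - V(z(13)) = -13 - 2*(-307/630 + (⅐)*13²)² = -13 - 2*(-307/630 + (⅐)*169)² = -13 - 2*(-307/630 + 169/7)² = -13 - 2*(2129/90)² = -13 - 2*4532641/8100 = -13 - 1*4532641/4050 = -13 - 4532641/4050 = -4585291/4050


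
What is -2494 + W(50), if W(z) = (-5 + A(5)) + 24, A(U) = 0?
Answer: -2475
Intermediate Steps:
W(z) = 19 (W(z) = (-5 + 0) + 24 = -5 + 24 = 19)
-2494 + W(50) = -2494 + 19 = -2475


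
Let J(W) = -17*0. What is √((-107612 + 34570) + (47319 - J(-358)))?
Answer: I*√25723 ≈ 160.38*I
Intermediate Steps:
J(W) = 0
√((-107612 + 34570) + (47319 - J(-358))) = √((-107612 + 34570) + (47319 - 1*0)) = √(-73042 + (47319 + 0)) = √(-73042 + 47319) = √(-25723) = I*√25723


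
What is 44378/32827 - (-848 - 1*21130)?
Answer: 721516184/32827 ≈ 21979.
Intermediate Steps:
44378/32827 - (-848 - 1*21130) = 44378*(1/32827) - (-848 - 21130) = 44378/32827 - 1*(-21978) = 44378/32827 + 21978 = 721516184/32827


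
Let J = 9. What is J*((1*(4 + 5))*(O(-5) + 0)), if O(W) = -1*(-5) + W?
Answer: 0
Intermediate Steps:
O(W) = 5 + W
J*((1*(4 + 5))*(O(-5) + 0)) = 9*((1*(4 + 5))*((5 - 5) + 0)) = 9*((1*9)*(0 + 0)) = 9*(9*0) = 9*0 = 0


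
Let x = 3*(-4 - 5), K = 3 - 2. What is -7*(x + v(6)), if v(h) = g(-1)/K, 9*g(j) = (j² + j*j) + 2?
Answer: 1673/9 ≈ 185.89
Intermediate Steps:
K = 1
g(j) = 2/9 + 2*j²/9 (g(j) = ((j² + j*j) + 2)/9 = ((j² + j²) + 2)/9 = (2*j² + 2)/9 = (2 + 2*j²)/9 = 2/9 + 2*j²/9)
v(h) = 4/9 (v(h) = (2/9 + (2/9)*(-1)²)/1 = (2/9 + (2/9)*1)*1 = (2/9 + 2/9)*1 = (4/9)*1 = 4/9)
x = -27 (x = 3*(-9) = -27)
-7*(x + v(6)) = -7*(-27 + 4/9) = -7*(-239/9) = 1673/9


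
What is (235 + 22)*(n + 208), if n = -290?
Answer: -21074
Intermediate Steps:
(235 + 22)*(n + 208) = (235 + 22)*(-290 + 208) = 257*(-82) = -21074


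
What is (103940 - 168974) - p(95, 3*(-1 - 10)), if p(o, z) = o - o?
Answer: -65034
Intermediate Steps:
p(o, z) = 0
(103940 - 168974) - p(95, 3*(-1 - 10)) = (103940 - 168974) - 1*0 = -65034 + 0 = -65034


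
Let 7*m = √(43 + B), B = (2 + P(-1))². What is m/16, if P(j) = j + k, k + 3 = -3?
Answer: √17/56 ≈ 0.073627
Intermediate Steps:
k = -6 (k = -3 - 3 = -6)
P(j) = -6 + j (P(j) = j - 6 = -6 + j)
B = 25 (B = (2 + (-6 - 1))² = (2 - 7)² = (-5)² = 25)
m = 2*√17/7 (m = √(43 + 25)/7 = √68/7 = (2*√17)/7 = 2*√17/7 ≈ 1.1780)
m/16 = (2*√17/7)/16 = (2*√17/7)*(1/16) = √17/56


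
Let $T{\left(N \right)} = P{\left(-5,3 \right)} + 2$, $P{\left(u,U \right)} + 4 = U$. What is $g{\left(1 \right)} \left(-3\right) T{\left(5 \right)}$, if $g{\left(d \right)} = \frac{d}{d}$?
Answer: $-3$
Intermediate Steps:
$P{\left(u,U \right)} = -4 + U$
$g{\left(d \right)} = 1$
$T{\left(N \right)} = 1$ ($T{\left(N \right)} = \left(-4 + 3\right) + 2 = -1 + 2 = 1$)
$g{\left(1 \right)} \left(-3\right) T{\left(5 \right)} = 1 \left(-3\right) 1 = \left(-3\right) 1 = -3$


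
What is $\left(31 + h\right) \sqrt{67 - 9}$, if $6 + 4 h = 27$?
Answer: $\frac{145 \sqrt{58}}{4} \approx 276.07$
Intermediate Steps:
$h = \frac{21}{4}$ ($h = - \frac{3}{2} + \frac{1}{4} \cdot 27 = - \frac{3}{2} + \frac{27}{4} = \frac{21}{4} \approx 5.25$)
$\left(31 + h\right) \sqrt{67 - 9} = \left(31 + \frac{21}{4}\right) \sqrt{67 - 9} = \frac{145 \sqrt{58}}{4}$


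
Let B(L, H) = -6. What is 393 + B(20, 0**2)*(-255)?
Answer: 1923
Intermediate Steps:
393 + B(20, 0**2)*(-255) = 393 - 6*(-255) = 393 + 1530 = 1923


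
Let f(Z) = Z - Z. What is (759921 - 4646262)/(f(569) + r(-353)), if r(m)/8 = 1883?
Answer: -3886341/15064 ≈ -257.99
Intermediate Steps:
r(m) = 15064 (r(m) = 8*1883 = 15064)
f(Z) = 0
(759921 - 4646262)/(f(569) + r(-353)) = (759921 - 4646262)/(0 + 15064) = -3886341/15064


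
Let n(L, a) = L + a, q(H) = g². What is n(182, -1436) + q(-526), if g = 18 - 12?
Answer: -1218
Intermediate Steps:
g = 6
q(H) = 36 (q(H) = 6² = 36)
n(182, -1436) + q(-526) = (182 - 1436) + 36 = -1254 + 36 = -1218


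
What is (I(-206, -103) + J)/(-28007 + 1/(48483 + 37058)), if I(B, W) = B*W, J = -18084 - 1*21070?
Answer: 767131688/1197873393 ≈ 0.64041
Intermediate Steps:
J = -39154 (J = -18084 - 21070 = -39154)
(I(-206, -103) + J)/(-28007 + 1/(48483 + 37058)) = (-206*(-103) - 39154)/(-28007 + 1/(48483 + 37058)) = (21218 - 39154)/(-28007 + 1/85541) = -17936/(-28007 + 1/85541) = -17936/(-2395746786/85541) = -17936*(-85541/2395746786) = 767131688/1197873393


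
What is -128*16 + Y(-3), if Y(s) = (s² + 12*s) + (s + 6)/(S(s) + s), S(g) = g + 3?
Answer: -2076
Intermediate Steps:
S(g) = 3 + g
Y(s) = s² + 12*s + (6 + s)/(3 + 2*s) (Y(s) = (s² + 12*s) + (s + 6)/((3 + s) + s) = (s² + 12*s) + (6 + s)/(3 + 2*s) = s² + 12*s + (6 + s)/(3 + 2*s))
-128*16 + Y(-3) = -128*16 + (6 + 2*(-3)³ + 27*(-3)² + 37*(-3))/(3 + 2*(-3)) = -2048 + (6 + 2*(-27) + 27*9 - 111)/(3 - 6) = -2048 + (6 - 54 + 243 - 111)/(-3) = -2048 - ⅓*84 = -2048 - 28 = -2076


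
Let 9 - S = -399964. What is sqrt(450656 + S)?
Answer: sqrt(850629) ≈ 922.30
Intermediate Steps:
S = 399973 (S = 9 - 1*(-399964) = 9 + 399964 = 399973)
sqrt(450656 + S) = sqrt(450656 + 399973) = sqrt(850629)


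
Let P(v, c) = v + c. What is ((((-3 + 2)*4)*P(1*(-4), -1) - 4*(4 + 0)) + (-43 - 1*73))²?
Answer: 12544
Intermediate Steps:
P(v, c) = c + v
((((-3 + 2)*4)*P(1*(-4), -1) - 4*(4 + 0)) + (-43 - 1*73))² = ((((-3 + 2)*4)*(-1 + 1*(-4)) - 4*(4 + 0)) + (-43 - 1*73))² = (((-1*4)*(-1 - 4) - 4*4) + (-43 - 73))² = ((-4*(-5) - 16) - 116)² = ((20 - 16) - 116)² = (4 - 116)² = (-112)² = 12544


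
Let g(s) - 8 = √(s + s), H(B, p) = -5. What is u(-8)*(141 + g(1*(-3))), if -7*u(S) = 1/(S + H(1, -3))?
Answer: 149/91 + I*√6/91 ≈ 1.6374 + 0.026917*I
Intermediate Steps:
g(s) = 8 + √2*√s (g(s) = 8 + √(s + s) = 8 + √(2*s) = 8 + √2*√s)
u(S) = -1/(7*(-5 + S)) (u(S) = -1/(7*(S - 5)) = -1/(7*(-5 + S)))
u(-8)*(141 + g(1*(-3))) = (-1/(-35 + 7*(-8)))*(141 + (8 + √2*√(1*(-3)))) = (-1/(-35 - 56))*(141 + (8 + √2*√(-3))) = (-1/(-91))*(141 + (8 + √2*(I*√3))) = (-1*(-1/91))*(141 + (8 + I*√6)) = (149 + I*√6)/91 = 149/91 + I*√6/91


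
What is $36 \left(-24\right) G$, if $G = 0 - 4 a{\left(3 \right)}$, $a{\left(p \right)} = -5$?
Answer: $-17280$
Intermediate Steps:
$G = 20$ ($G = 0 - -20 = 0 + 20 = 20$)
$36 \left(-24\right) G = 36 \left(-24\right) 20 = \left(-864\right) 20 = -17280$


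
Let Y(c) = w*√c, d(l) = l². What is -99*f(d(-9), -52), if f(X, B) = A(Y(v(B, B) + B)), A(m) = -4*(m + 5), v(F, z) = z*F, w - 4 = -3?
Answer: 1980 + 792*√663 ≈ 22373.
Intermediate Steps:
w = 1 (w = 4 - 3 = 1)
v(F, z) = F*z
Y(c) = √c (Y(c) = 1*√c = √c)
A(m) = -20 - 4*m (A(m) = -4*(5 + m) = -20 - 4*m)
f(X, B) = -20 - 4*√(B + B²) (f(X, B) = -20 - 4*√(B*B + B) = -20 - 4*√(B² + B) = -20 - 4*√(B + B²))
-99*f(d(-9), -52) = -99*(-20 - 4*2*√663) = -99*(-20 - 8*√663) = 1980 + 792*√663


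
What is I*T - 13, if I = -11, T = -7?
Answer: 64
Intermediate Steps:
I*T - 13 = -11*(-7) - 13 = 77 - 13 = 64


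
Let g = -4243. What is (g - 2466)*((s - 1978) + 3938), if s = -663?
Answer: -8701573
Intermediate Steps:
(g - 2466)*((s - 1978) + 3938) = (-4243 - 2466)*((-663 - 1978) + 3938) = -6709*(-2641 + 3938) = -6709*1297 = -8701573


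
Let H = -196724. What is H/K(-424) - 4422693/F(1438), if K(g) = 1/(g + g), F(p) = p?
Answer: 239885544283/1438 ≈ 1.6682e+8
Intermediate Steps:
K(g) = 1/(2*g)
H/K(-424) - 4422693/F(1438) = -196724/((1/2)/(-424)) - 4422693/1438 = -196724/((1/2)*(-1/424)) - 4422693*1/1438 = -196724/(-1/848) - 4422693/1438 = -196724*(-848) - 4422693/1438 = 166821952 - 4422693/1438 = 239885544283/1438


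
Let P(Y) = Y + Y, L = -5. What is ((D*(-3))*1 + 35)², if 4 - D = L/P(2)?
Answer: 5929/16 ≈ 370.56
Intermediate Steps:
P(Y) = 2*Y
D = 21/4 (D = 4 - (-5)/(2*2) = 4 - (-5)/4 = 4 - 1*(-5/4) = 4 + 5/4 = 21/4 ≈ 5.2500)
((D*(-3))*1 + 35)² = (((21/4)*(-3))*1 + 35)² = (-63/4*1 + 35)² = (-63/4 + 35)² = (77/4)² = 5929/16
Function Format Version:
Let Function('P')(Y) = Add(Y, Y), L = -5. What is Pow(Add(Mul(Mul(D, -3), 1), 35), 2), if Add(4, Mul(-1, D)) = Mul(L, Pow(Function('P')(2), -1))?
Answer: Rational(5929, 16) ≈ 370.56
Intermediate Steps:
Function('P')(Y) = Mul(2, Y)
D = Rational(21, 4) (D = Add(4, Mul(-1, Mul(-5, Pow(Mul(2, 2), -1)))) = Add(4, Mul(-1, Mul(-5, Pow(4, -1)))) = Add(4, Mul(-1, Mul(-5, Rational(1, 4)))) = Add(4, Mul(-1, Rational(-5, 4))) = Add(4, Rational(5, 4)) = Rational(21, 4) ≈ 5.2500)
Pow(Add(Mul(Mul(D, -3), 1), 35), 2) = Pow(Add(Mul(Mul(Rational(21, 4), -3), 1), 35), 2) = Pow(Add(Mul(Rational(-63, 4), 1), 35), 2) = Pow(Add(Rational(-63, 4), 35), 2) = Pow(Rational(77, 4), 2) = Rational(5929, 16)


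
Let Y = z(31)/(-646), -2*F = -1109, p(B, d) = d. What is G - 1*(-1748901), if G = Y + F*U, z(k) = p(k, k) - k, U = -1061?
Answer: 2321153/2 ≈ 1.1606e+6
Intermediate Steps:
F = 1109/2 (F = -1/2*(-1109) = 1109/2 ≈ 554.50)
z(k) = 0 (z(k) = k - k = 0)
Y = 0 (Y = 0/(-646) = 0*(-1/646) = 0)
G = -1176649/2 (G = 0 + (1109/2)*(-1061) = 0 - 1176649/2 = -1176649/2 ≈ -5.8832e+5)
G - 1*(-1748901) = -1176649/2 - 1*(-1748901) = -1176649/2 + 1748901 = 2321153/2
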